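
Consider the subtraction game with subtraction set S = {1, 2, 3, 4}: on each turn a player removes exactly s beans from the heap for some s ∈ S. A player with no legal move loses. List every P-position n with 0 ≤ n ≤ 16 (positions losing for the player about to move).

n :  0  1  2  3  4  5  6  7  8  9 10 11 12 13 14 15 16
G :  0  1  2  3  4  0  1  2  3  4  0  1  2  3  4  0  1
P-positions are exactly the n with G(n) = 0.

0, 5, 10, 15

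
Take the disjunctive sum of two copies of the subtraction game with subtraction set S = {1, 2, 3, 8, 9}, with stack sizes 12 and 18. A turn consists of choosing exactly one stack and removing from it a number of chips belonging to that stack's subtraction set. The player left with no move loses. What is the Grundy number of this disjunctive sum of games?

6

All stacks use S = {1, 2, 3, 8, 9}:
G(0) = 0
G(1) = mex{0} = 1
G(2) = mex{1,0} = 2
G(3) = mex{2,1,0} = 3
G(4) = mex{3,2,1} = 0
G(5) = mex{0,3,2} = 1
G(6) = mex{1,0,3} = 2
G(7) = mex{2,1,0} = 3
G(8) = mex{3,2,1,0} = 4
G(9) = mex{4,3,2,1,0} = 5
G(10) = mex{5,4,3,2,1} = 0
G(11) = mex{0,5,4,3,2} = 1
G(12) = mex{1,0,5,0,3} = 2
G(13) = mex{2,1,0,1,0} = 3
G(14) = mex{3,2,1,2,1} = 0
G(15) = mex{0,3,2,3,2} = 1
G(16) = mex{1,0,3,4,3} = 2
G(17) = mex{2,1,0,5,4} = 3
G(18) = mex{3,2,1,0,5} = 4
Stack A: G(12) = 2.
Stack B: G(18) = 4.
Combined Grundy value = 2 ⊕ 4 = 6.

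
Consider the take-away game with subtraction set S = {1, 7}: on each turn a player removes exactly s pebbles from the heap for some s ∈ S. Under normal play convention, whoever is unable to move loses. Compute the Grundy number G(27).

1

G(0) = 0
G(1) = mex{0} = 1
G(2) = mex{1} = 0
G(3) = mex{0} = 1
G(4) = mex{1} = 0
G(5) = mex{0} = 1
G(6) = mex{1} = 0
G(7) = mex{0,0} = 1
G(8) = mex{1,1} = 0
G(9) = mex{0,0} = 1
G(10) = mex{1,1} = 0
G(11) = mex{0,0} = 1
G(12) = mex{1,1} = 0
G(13) = mex{0,0} = 1
G(14) = mex{1,1} = 0
G(15) = mex{0,0} = 1
G(16) = mex{1,1} = 0
G(17) = mex{0,0} = 1
G(18) = mex{1,1} = 0
G(19) = mex{0,0} = 1
G(20) = mex{1,1} = 0
G(21) = mex{0,0} = 1
G(22) = mex{1,1} = 0
G(23) = mex{0,0} = 1
G(24) = mex{1,1} = 0
G(25) = mex{0,0} = 1
G(26) = mex{1,1} = 0
G(27) = mex{0,0} = 1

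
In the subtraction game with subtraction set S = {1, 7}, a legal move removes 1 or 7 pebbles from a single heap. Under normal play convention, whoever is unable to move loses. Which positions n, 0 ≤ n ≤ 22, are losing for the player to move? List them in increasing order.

0, 2, 4, 6, 8, 10, 12, 14, 16, 18, 20, 22

G(0) = 0
G(1) = mex{0} = 1
G(2) = mex{1} = 0
G(3) = mex{0} = 1
G(4) = mex{1} = 0
G(5) = mex{0} = 1
G(6) = mex{1} = 0
G(7) = mex{0,0} = 1
G(8) = mex{1,1} = 0
G(9) = mex{0,0} = 1
G(10) = mex{1,1} = 0
G(11) = mex{0,0} = 1
G(12) = mex{1,1} = 0
G(13) = mex{0,0} = 1
G(14) = mex{1,1} = 0
G(15) = mex{0,0} = 1
G(16) = mex{1,1} = 0
G(17) = mex{0,0} = 1
G(18) = mex{1,1} = 0
G(19) = mex{0,0} = 1
G(20) = mex{1,1} = 0
G(21) = mex{0,0} = 1
G(22) = mex{1,1} = 0
P-positions are exactly the n with G(n) = 0.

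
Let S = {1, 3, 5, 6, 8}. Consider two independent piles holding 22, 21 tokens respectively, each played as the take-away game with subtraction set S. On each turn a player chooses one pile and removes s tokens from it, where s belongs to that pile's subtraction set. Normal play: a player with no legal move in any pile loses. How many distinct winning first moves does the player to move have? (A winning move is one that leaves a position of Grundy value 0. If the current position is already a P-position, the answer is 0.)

All piles use S = {1, 3, 5, 6, 8}:
G(0) = 0
G(1) = mex{0} = 1
G(2) = mex{1} = 0
G(3) = mex{0,0} = 1
G(4) = mex{1,1} = 0
G(5) = mex{0,0,0} = 1
G(6) = mex{1,1,1,0} = 2
G(7) = mex{2,0,0,1} = 3
G(8) = mex{3,1,1,0,0} = 2
G(9) = mex{2,2,0,1,1} = 3
G(10) = mex{3,3,1,0,0} = 2
G(11) = mex{2,2,2,1,1} = 0
G(12) = mex{0,3,3,2,0} = 1
G(13) = mex{1,2,2,3,1} = 0
G(14) = mex{0,0,3,2,2} = 1
G(15) = mex{1,1,2,3,3} = 0
G(16) = mex{0,0,0,2,2} = 1
G(17) = mex{1,1,1,0,3} = 2
G(18) = mex{2,0,0,1,2} = 3
G(19) = mex{3,1,1,0,0} = 2
G(20) = mex{2,2,0,1,1} = 3
G(21) = mex{3,3,1,0,0} = 2
G(22) = mex{2,2,2,1,1} = 0
Pile A: G(22) = 0.
Pile B: G(21) = 2.
Combined Grundy value = 0 ⊕ 2 = 2.
A winning move leaves total XOR = 0, i.e. changes one component's Grundy value g to g ⊕ X where X is the current total.
Pile A: need g' = 0⊕2 = 2. Options: 22−1→G=2, 22−3→G=2, 22−5→G=2, 22−6→G=1, 22−8→G=1. Hits: 3.
Pile B: need g' = 2⊕2 = 0. Options: 21−1→G=3, 21−3→G=3, 21−5→G=1, 21−6→G=0, 21−8→G=0. Hits: 2.

5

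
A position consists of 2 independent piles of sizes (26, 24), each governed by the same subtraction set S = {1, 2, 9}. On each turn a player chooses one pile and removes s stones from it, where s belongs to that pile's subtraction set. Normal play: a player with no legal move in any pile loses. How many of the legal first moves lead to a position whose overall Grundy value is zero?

All piles use S = {1, 2, 9}:
G(0) = 0
G(1) = mex{0} = 1
G(2) = mex{1,0} = 2
G(3) = mex{2,1} = 0
G(4) = mex{0,2} = 1
G(5) = mex{1,0} = 2
G(6) = mex{2,1} = 0
G(7) = mex{0,2} = 1
G(8) = mex{1,0} = 2
G(9) = mex{2,1,0} = 3
G(10) = mex{3,2,1} = 0
G(11) = mex{0,3,2} = 1
G(12) = mex{1,0,0} = 2
G(13) = mex{2,1,1} = 0
G(14) = mex{0,2,2} = 1
G(15) = mex{1,0,0} = 2
G(16) = mex{2,1,1} = 0
G(17) = mex{0,2,2} = 1
G(18) = mex{1,0,3} = 2
G(19) = mex{2,1,0} = 3
G(20) = mex{3,2,1} = 0
G(21) = mex{0,3,2} = 1
G(22) = mex{1,0,0} = 2
G(23) = mex{2,1,1} = 0
G(24) = mex{0,2,2} = 1
G(25) = mex{1,0,0} = 2
G(26) = mex{2,1,1} = 0
Pile A: G(26) = 0.
Pile B: G(24) = 1.
Combined Grundy value = 0 ⊕ 1 = 1.
A winning move leaves total XOR = 0, i.e. changes one component's Grundy value g to g ⊕ X where X is the current total.
Pile A: need g' = 0⊕1 = 1. Options: 26−1→G=2, 26−2→G=1, 26−9→G=1. Hits: 2.
Pile B: need g' = 1⊕1 = 0. Options: 24−1→G=0, 24−2→G=2, 24−9→G=2. Hits: 1.

3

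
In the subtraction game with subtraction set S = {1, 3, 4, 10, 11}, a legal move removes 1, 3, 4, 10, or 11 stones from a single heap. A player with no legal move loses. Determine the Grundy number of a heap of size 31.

1

G(0) = 0
G(1) = mex{0} = 1
G(2) = mex{1} = 0
G(3) = mex{0,0} = 1
G(4) = mex{1,1,0} = 2
G(5) = mex{2,0,1} = 3
G(6) = mex{3,1,0} = 2
G(7) = mex{2,2,1} = 0
G(8) = mex{0,3,2} = 1
G(9) = mex{1,2,3} = 0
G(10) = mex{0,0,2,0} = 1
G(11) = mex{1,1,0,1,0} = 2
G(12) = mex{2,0,1,0,1} = 3
G(13) = mex{3,1,0,1,0} = 2
G(14) = mex{2,2,1,2,1} = 0
G(15) = mex{0,3,2,3,2} = 1
G(16) = mex{1,2,3,2,3} = 0
G(17) = mex{0,0,2,0,2} = 1
G(18) = mex{1,1,0,1,0} = 2
G(19) = mex{2,0,1,0,1} = 3
G(20) = mex{3,1,0,1,0} = 2
G(21) = mex{2,2,1,2,1} = 0
G(22) = mex{0,3,2,3,2} = 1
G(23) = mex{1,2,3,2,3} = 0
G(24) = mex{0,0,2,0,2} = 1
G(25) = mex{1,1,0,1,0} = 2
G(26) = mex{2,0,1,0,1} = 3
G(27) = mex{3,1,0,1,0} = 2
G(28) = mex{2,2,1,2,1} = 0
G(29) = mex{0,3,2,3,2} = 1
G(30) = mex{1,2,3,2,3} = 0
G(31) = mex{0,0,2,0,2} = 1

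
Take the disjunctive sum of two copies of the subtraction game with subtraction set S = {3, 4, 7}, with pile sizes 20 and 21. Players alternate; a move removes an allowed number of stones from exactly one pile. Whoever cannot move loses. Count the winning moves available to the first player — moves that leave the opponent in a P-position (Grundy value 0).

All piles use S = {3, 4, 7}:
G(0) = 0
G(1) = mex{} = 0
G(2) = mex{} = 0
G(3) = mex{0} = 1
G(4) = mex{0,0} = 1
G(5) = mex{0,0} = 1
G(6) = mex{1,0} = 2
G(7) = mex{1,1,0} = 2
G(8) = mex{1,1,0} = 2
G(9) = mex{2,1,0} = 3
G(10) = mex{2,2,1} = 0
G(11) = mex{2,2,1} = 0
G(12) = mex{3,2,1} = 0
G(13) = mex{0,3,2} = 1
G(14) = mex{0,0,2} = 1
G(15) = mex{0,0,2} = 1
G(16) = mex{1,0,3} = 2
G(17) = mex{1,1,0} = 2
G(18) = mex{1,1,0} = 2
G(19) = mex{2,1,0} = 3
G(20) = mex{2,2,1} = 0
G(21) = mex{2,2,1} = 0
Pile A: G(20) = 0.
Pile B: G(21) = 0.
Combined Grundy value = 0 ⊕ 0 = 0.
A winning move leaves total XOR = 0, i.e. changes one component's Grundy value g to g ⊕ X where X is the current total.
Pile A: target g' = 0⊕0 = 0, but every legal move changes the Grundy value (mex property), so 0 moves.
Pile B: target g' = 0⊕0 = 0, but every legal move changes the Grundy value (mex property), so 0 moves.

0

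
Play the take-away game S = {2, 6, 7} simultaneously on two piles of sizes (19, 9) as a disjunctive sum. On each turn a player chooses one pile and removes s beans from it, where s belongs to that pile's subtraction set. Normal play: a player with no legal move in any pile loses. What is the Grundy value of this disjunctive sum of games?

1

All piles use S = {2, 6, 7}:
G(0) = 0
G(1) = mex{} = 0
G(2) = mex{0} = 1
G(3) = mex{0} = 1
G(4) = mex{1} = 0
G(5) = mex{1} = 0
G(6) = mex{0,0} = 1
G(7) = mex{0,0,0} = 1
G(8) = mex{1,1,0} = 2
G(9) = mex{1,1,1} = 0
G(10) = mex{2,0,1} = 3
G(11) = mex{0,0,0} = 1
G(12) = mex{3,1,0} = 2
G(13) = mex{1,1,1} = 0
G(14) = mex{2,2,1} = 0
G(15) = mex{0,0,2} = 1
G(16) = mex{0,3,0} = 1
G(17) = mex{1,1,3} = 0
G(18) = mex{1,2,1} = 0
G(19) = mex{0,0,2} = 1
Pile A: G(19) = 1.
Pile B: G(9) = 0.
Combined Grundy value = 1 ⊕ 0 = 1.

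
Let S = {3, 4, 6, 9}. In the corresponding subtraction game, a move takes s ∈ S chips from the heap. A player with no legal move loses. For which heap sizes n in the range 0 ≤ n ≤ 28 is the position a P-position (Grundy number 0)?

G(0) = 0
G(1) = mex{} = 0
G(2) = mex{} = 0
G(3) = mex{0} = 1
G(4) = mex{0,0} = 1
G(5) = mex{0,0} = 1
G(6) = mex{1,0,0} = 2
G(7) = mex{1,1,0} = 2
G(8) = mex{1,1,0} = 2
G(9) = mex{2,1,1,0} = 3
G(10) = mex{2,2,1,0} = 3
G(11) = mex{2,2,1,0} = 3
G(12) = mex{3,2,2,1} = 0
G(13) = mex{3,3,2,1} = 0
G(14) = mex{3,3,2,1} = 0
G(15) = mex{0,3,3,2} = 1
G(16) = mex{0,0,3,2} = 1
G(17) = mex{0,0,3,2} = 1
G(18) = mex{1,0,0,3} = 2
G(19) = mex{1,1,0,3} = 2
G(20) = mex{1,1,0,3} = 2
G(21) = mex{2,1,1,0} = 3
G(22) = mex{2,2,1,0} = 3
G(23) = mex{2,2,1,0} = 3
G(24) = mex{3,2,2,1} = 0
G(25) = mex{3,3,2,1} = 0
G(26) = mex{3,3,2,1} = 0
G(27) = mex{0,3,3,2} = 1
G(28) = mex{0,0,3,2} = 1
P-positions are exactly the n with G(n) = 0.

0, 1, 2, 12, 13, 14, 24, 25, 26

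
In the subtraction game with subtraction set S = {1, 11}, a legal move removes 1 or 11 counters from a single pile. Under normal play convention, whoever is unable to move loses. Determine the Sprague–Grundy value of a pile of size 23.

G(0) = 0
G(1) = mex{0} = 1
G(2) = mex{1} = 0
G(3) = mex{0} = 1
G(4) = mex{1} = 0
G(5) = mex{0} = 1
G(6) = mex{1} = 0
G(7) = mex{0} = 1
G(8) = mex{1} = 0
G(9) = mex{0} = 1
G(10) = mex{1} = 0
G(11) = mex{0,0} = 1
G(12) = mex{1,1} = 0
G(13) = mex{0,0} = 1
G(14) = mex{1,1} = 0
G(15) = mex{0,0} = 1
G(16) = mex{1,1} = 0
G(17) = mex{0,0} = 1
G(18) = mex{1,1} = 0
G(19) = mex{0,0} = 1
G(20) = mex{1,1} = 0
G(21) = mex{0,0} = 1
G(22) = mex{1,1} = 0
G(23) = mex{0,0} = 1

1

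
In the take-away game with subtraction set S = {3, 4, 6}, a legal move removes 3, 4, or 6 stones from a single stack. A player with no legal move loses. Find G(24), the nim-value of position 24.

2

G(0) = 0
G(1) = mex{} = 0
G(2) = mex{} = 0
G(3) = mex{0} = 1
G(4) = mex{0,0} = 1
G(5) = mex{0,0} = 1
G(6) = mex{1,0,0} = 2
G(7) = mex{1,1,0} = 2
G(8) = mex{1,1,0} = 2
G(9) = mex{2,1,1} = 0
G(10) = mex{2,2,1} = 0
G(11) = mex{2,2,1} = 0
G(12) = mex{0,2,2} = 1
G(13) = mex{0,0,2} = 1
G(14) = mex{0,0,2} = 1
G(15) = mex{1,0,0} = 2
G(16) = mex{1,1,0} = 2
G(17) = mex{1,1,0} = 2
G(18) = mex{2,1,1} = 0
G(19) = mex{2,2,1} = 0
G(20) = mex{2,2,1} = 0
G(21) = mex{0,2,2} = 1
G(22) = mex{0,0,2} = 1
G(23) = mex{0,0,2} = 1
G(24) = mex{1,0,0} = 2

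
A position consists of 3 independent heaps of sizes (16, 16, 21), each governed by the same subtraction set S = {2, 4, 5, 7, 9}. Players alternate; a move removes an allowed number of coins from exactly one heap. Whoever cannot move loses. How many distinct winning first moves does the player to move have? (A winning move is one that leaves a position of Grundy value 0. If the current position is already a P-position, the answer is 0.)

1

All heaps use S = {2, 4, 5, 7, 9}:
G(0) = 0
G(1) = mex{} = 0
G(2) = mex{0} = 1
G(3) = mex{0} = 1
G(4) = mex{1,0} = 2
G(5) = mex{1,0,0} = 2
G(6) = mex{2,1,0} = 3
G(7) = mex{2,1,1,0} = 3
G(8) = mex{3,2,1,0} = 4
G(9) = mex{3,2,2,1,0} = 4
G(10) = mex{4,3,2,1,0} = 5
G(11) = mex{4,3,3,2,1} = 0
G(12) = mex{5,4,3,2,1} = 0
G(13) = mex{0,4,4,3,2} = 1
G(14) = mex{0,5,4,3,2} = 1
G(15) = mex{1,0,5,4,3} = 2
G(16) = mex{1,0,0,4,3} = 2
G(17) = mex{2,1,0,5,4} = 3
G(18) = mex{2,1,1,0,4} = 3
G(19) = mex{3,2,1,0,5} = 4
G(20) = mex{3,2,2,1,0} = 4
G(21) = mex{4,3,2,1,0} = 5
Heap A: G(16) = 2.
Heap B: G(16) = 2.
Heap C: G(21) = 5.
Combined Grundy value = 2 ⊕ 2 ⊕ 5 = 5.
A winning move leaves total XOR = 0, i.e. changes one component's Grundy value g to g ⊕ X where X is the current total.
Heap A: need g' = 2⊕5 = 7. Options: 16−2→G=1, 16−4→G=0, 16−5→G=0, 16−7→G=4, 16−9→G=3. Hits: 0.
Heap B: need g' = 2⊕5 = 7. Options: 16−2→G=1, 16−4→G=0, 16−5→G=0, 16−7→G=4, 16−9→G=3. Hits: 0.
Heap C: need g' = 5⊕5 = 0. Options: 21−2→G=4, 21−4→G=3, 21−5→G=2, 21−7→G=1, 21−9→G=0. Hits: 1.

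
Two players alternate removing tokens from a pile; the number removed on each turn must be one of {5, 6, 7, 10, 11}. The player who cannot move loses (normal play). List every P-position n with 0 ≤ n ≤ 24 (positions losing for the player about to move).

n :  0  1  2  3  4  5  6  7  8  9 10 11 12 13 14 15 16 17 18 19 20 21 22 23 24
G :  0  0  0  0  0  1  1  1  1  1  2  2  2  2  2  3  0  0  0  0  0  1  1  1  1
P-positions are exactly the n with G(n) = 0.

0, 1, 2, 3, 4, 16, 17, 18, 19, 20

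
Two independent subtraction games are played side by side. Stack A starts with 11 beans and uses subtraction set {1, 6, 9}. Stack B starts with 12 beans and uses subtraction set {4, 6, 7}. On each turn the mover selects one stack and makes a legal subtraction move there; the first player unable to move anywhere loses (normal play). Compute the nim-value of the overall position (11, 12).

2

Stack A, S = {1, 6, 9}:
G(0) = 0
G(1) = mex{0} = 1
G(2) = mex{1} = 0
G(3) = mex{0} = 1
G(4) = mex{1} = 0
G(5) = mex{0} = 1
G(6) = mex{1,0} = 2
G(7) = mex{2,1} = 0
G(8) = mex{0,0} = 1
G(9) = mex{1,1,0} = 2
G(10) = mex{2,0,1} = 3
G(11) = mex{3,1,0} = 2
G_A(11) = 2.
Stack B, S = {4, 6, 7}:
G(0) = 0
G(1) = mex{} = 0
G(2) = mex{} = 0
G(3) = mex{} = 0
G(4) = mex{0} = 1
G(5) = mex{0} = 1
G(6) = mex{0,0} = 1
G(7) = mex{0,0,0} = 1
G(8) = mex{1,0,0} = 2
G(9) = mex{1,0,0} = 2
G(10) = mex{1,1,0} = 2
G(11) = mex{1,1,1} = 0
G(12) = mex{2,1,1} = 0
G_B(12) = 0.
Combined Grundy value = 2 ⊕ 0 = 2.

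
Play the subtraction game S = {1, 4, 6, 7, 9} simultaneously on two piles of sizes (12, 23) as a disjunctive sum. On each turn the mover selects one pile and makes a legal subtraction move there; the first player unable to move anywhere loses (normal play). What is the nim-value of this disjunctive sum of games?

All piles use S = {1, 4, 6, 7, 9}:
n :  0  1  2  3  4  5  6  7  8  9 10 11 12 13 14 15 16 17 18 19 20 21 22 23
G :  0  1  0  1  2  0  1  2  3  2  0  1  2  0  1  0  1  2  0  1  2  3  2  0
Pile A: G(12) = 2.
Pile B: G(23) = 0.
Combined Grundy value = 2 ⊕ 0 = 2.

2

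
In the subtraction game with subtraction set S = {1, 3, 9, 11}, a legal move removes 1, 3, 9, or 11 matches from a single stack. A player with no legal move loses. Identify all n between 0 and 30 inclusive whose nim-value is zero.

n :  0  1  2  3  4  5  6  7  8  9 10 11 12 13 14 15 16 17 18 19 20 21 22 23 24 25 26 27 28 29 30
G :  0  1  0  1  0  1  0  1  0  1  0  1  0  1  0  1  0  1  0  1  0  1  0  1  0  1  0  1  0  1  0
P-positions are exactly the n with G(n) = 0.

0, 2, 4, 6, 8, 10, 12, 14, 16, 18, 20, 22, 24, 26, 28, 30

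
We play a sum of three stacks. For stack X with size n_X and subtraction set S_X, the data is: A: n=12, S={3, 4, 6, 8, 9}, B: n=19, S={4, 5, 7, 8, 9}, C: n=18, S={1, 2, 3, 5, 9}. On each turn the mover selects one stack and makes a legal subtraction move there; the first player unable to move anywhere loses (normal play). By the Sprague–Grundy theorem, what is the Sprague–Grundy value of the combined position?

3

Stack A, S = {3, 4, 6, 8, 9}:
G(0) = 0
G(1) = mex{} = 0
G(2) = mex{} = 0
G(3) = mex{0} = 1
G(4) = mex{0,0} = 1
G(5) = mex{0,0} = 1
G(6) = mex{1,0,0} = 2
G(7) = mex{1,1,0} = 2
G(8) = mex{1,1,0,0} = 2
G(9) = mex{2,1,1,0,0} = 3
G(10) = mex{2,2,1,0,0} = 3
G(11) = mex{2,2,1,1,0} = 3
G(12) = mex{3,2,2,1,1} = 0
G_A(12) = 0.
Stack B, S = {4, 5, 7, 8, 9}:
G(0) = 0
G(1) = mex{} = 0
G(2) = mex{} = 0
G(3) = mex{} = 0
G(4) = mex{0} = 1
G(5) = mex{0,0} = 1
G(6) = mex{0,0} = 1
G(7) = mex{0,0,0} = 1
G(8) = mex{1,0,0,0} = 2
G(9) = mex{1,1,0,0,0} = 2
G(10) = mex{1,1,0,0,0} = 2
G(11) = mex{1,1,1,0,0} = 2
G(12) = mex{2,1,1,1,0} = 3
G(13) = mex{2,2,1,1,1} = 0
G(14) = mex{2,2,1,1,1} = 0
G(15) = mex{2,2,2,1,1} = 0
G(16) = mex{3,2,2,2,1} = 0
G(17) = mex{0,3,2,2,2} = 1
G(18) = mex{0,0,2,2,2} = 1
G(19) = mex{0,0,3,2,2} = 1
G_B(19) = 1.
Stack C, S = {1, 2, 3, 5, 9}:
G(0) = 0
G(1) = mex{0} = 1
G(2) = mex{1,0} = 2
G(3) = mex{2,1,0} = 3
G(4) = mex{3,2,1} = 0
G(5) = mex{0,3,2,0} = 1
G(6) = mex{1,0,3,1} = 2
G(7) = mex{2,1,0,2} = 3
G(8) = mex{3,2,1,3} = 0
G(9) = mex{0,3,2,0,0} = 1
G(10) = mex{1,0,3,1,1} = 2
G(11) = mex{2,1,0,2,2} = 3
G(12) = mex{3,2,1,3,3} = 0
G(13) = mex{0,3,2,0,0} = 1
G(14) = mex{1,0,3,1,1} = 2
G(15) = mex{2,1,0,2,2} = 3
G(16) = mex{3,2,1,3,3} = 0
G(17) = mex{0,3,2,0,0} = 1
G(18) = mex{1,0,3,1,1} = 2
G_C(18) = 2.
Combined Grundy value = 0 ⊕ 1 ⊕ 2 = 3.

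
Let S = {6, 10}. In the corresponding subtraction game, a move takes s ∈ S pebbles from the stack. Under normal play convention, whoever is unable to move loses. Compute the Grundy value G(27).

G(0) = 0
G(1) = mex{} = 0
G(2) = mex{} = 0
G(3) = mex{} = 0
G(4) = mex{} = 0
G(5) = mex{} = 0
G(6) = mex{0} = 1
G(7) = mex{0} = 1
G(8) = mex{0} = 1
G(9) = mex{0} = 1
G(10) = mex{0,0} = 1
G(11) = mex{0,0} = 1
G(12) = mex{1,0} = 2
G(13) = mex{1,0} = 2
G(14) = mex{1,0} = 2
G(15) = mex{1,0} = 2
G(16) = mex{1,1} = 0
G(17) = mex{1,1} = 0
G(18) = mex{2,1} = 0
G(19) = mex{2,1} = 0
G(20) = mex{2,1} = 0
G(21) = mex{2,1} = 0
G(22) = mex{0,2} = 1
G(23) = mex{0,2} = 1
G(24) = mex{0,2} = 1
G(25) = mex{0,2} = 1
G(26) = mex{0,0} = 1
G(27) = mex{0,0} = 1

1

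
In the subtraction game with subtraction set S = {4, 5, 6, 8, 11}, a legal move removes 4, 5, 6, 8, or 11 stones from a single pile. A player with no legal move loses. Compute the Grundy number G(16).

n :  0  1  2  3  4  5  6  7  8  9 10 11 12 13 14 15 16
G :  0  0  0  0  1  1  1  1  2  2  2  2  3  3  3  0  0

0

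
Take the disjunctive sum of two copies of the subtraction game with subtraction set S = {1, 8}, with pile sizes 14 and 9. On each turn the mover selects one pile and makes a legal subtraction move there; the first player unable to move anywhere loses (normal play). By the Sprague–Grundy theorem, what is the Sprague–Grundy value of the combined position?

All piles use S = {1, 8}:
n :  0  1  2  3  4  5  6  7  8  9 10 11 12 13 14
G :  0  1  0  1  0  1  0  1  2  0  1  0  1  0  1
Pile A: G(14) = 1.
Pile B: G(9) = 0.
Combined Grundy value = 1 ⊕ 0 = 1.

1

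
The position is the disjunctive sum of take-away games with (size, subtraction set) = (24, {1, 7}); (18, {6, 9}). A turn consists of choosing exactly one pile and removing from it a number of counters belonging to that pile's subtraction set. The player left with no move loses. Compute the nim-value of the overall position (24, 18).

0

Pile A, S = {1, 7}:
G(0) = 0
G(1) = mex{0} = 1
G(2) = mex{1} = 0
G(3) = mex{0} = 1
G(4) = mex{1} = 0
G(5) = mex{0} = 1
G(6) = mex{1} = 0
G(7) = mex{0,0} = 1
G(8) = mex{1,1} = 0
G(9) = mex{0,0} = 1
G(10) = mex{1,1} = 0
G(11) = mex{0,0} = 1
G(12) = mex{1,1} = 0
G(13) = mex{0,0} = 1
G(14) = mex{1,1} = 0
G(15) = mex{0,0} = 1
G(16) = mex{1,1} = 0
G(17) = mex{0,0} = 1
G(18) = mex{1,1} = 0
G(19) = mex{0,0} = 1
G(20) = mex{1,1} = 0
G(21) = mex{0,0} = 1
G(22) = mex{1,1} = 0
G(23) = mex{0,0} = 1
G(24) = mex{1,1} = 0
G_A(24) = 0.
Pile B, S = {6, 9}:
G(0) = 0
G(1) = mex{} = 0
G(2) = mex{} = 0
G(3) = mex{} = 0
G(4) = mex{} = 0
G(5) = mex{} = 0
G(6) = mex{0} = 1
G(7) = mex{0} = 1
G(8) = mex{0} = 1
G(9) = mex{0,0} = 1
G(10) = mex{0,0} = 1
G(11) = mex{0,0} = 1
G(12) = mex{1,0} = 2
G(13) = mex{1,0} = 2
G(14) = mex{1,0} = 2
G(15) = mex{1,1} = 0
G(16) = mex{1,1} = 0
G(17) = mex{1,1} = 0
G(18) = mex{2,1} = 0
G_B(18) = 0.
Combined Grundy value = 0 ⊕ 0 = 0.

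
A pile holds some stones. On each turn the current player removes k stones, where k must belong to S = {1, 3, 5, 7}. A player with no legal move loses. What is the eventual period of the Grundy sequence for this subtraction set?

n :  0  1  2  3  4  5  6  7  8  9 10 11 12 13 14
G :  0  1  0  1  0  1  0  1  0  1  0  1  0  1  0
G(n+2) = G(n) holds for n = 0,…,6 (a full window of length max(S) = 7), so the sequence is purely periodic with period 2.

2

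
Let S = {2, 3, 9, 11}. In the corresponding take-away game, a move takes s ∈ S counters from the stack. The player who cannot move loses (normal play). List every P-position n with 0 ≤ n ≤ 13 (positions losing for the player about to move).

0, 1, 5, 6, 13

n :  0  1  2  3  4  5  6  7  8  9 10 11 12 13
G :  0  0  1  1  2  0  0  1  1  2  2  3  3  0
P-positions are exactly the n with G(n) = 0.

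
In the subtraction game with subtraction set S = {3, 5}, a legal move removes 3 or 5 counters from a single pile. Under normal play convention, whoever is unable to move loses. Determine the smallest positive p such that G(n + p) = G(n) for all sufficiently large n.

8

G(0) = 0
G(1) = mex{} = 0
G(2) = mex{} = 0
G(3) = mex{0} = 1
G(4) = mex{0} = 1
G(5) = mex{0,0} = 1
G(6) = mex{1,0} = 2
G(7) = mex{1,0} = 2
G(8) = mex{1,1} = 0
G(9) = mex{2,1} = 0
G(10) = mex{2,1} = 0
G(11) = mex{0,2} = 1
G(12) = mex{0,2} = 1
G(13) = mex{0,0} = 1
G(14) = mex{1,0} = 2
G(15) = mex{1,0} = 2
G(16) = mex{1,1} = 0
G(17) = mex{2,1} = 0
G(n+8) = G(n) holds for n = 0,…,4 (a full window of length max(S) = 5), so the sequence is purely periodic with period 8.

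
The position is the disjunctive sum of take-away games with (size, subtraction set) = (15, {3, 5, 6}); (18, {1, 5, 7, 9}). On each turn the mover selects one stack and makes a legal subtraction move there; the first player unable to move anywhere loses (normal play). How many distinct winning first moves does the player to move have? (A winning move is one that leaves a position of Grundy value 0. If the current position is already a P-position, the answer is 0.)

Stack A, S = {3, 5, 6}:
n :  0  1  2  3  4  5  6  7  8  9 10 11 12 13 14 15
G :  0  0  0  1  1  1  2  2  2  0  0  0  1  1  1  2
G_A(15) = 2.
Stack B, S = {1, 5, 7, 9}:
n :  0  1  2  3  4  5  6  7  8  9 10 11 12 13 14 15 16 17 18
G :  0  1  0  1  0  1  0  1  0  1  0  1  0  1  0  1  0  1  0
G_B(18) = 0.
Combined Grundy value = 2 ⊕ 0 = 2.
A winning move leaves total XOR = 0, i.e. changes one component's Grundy value g to g ⊕ X where X is the current total.
Stack A: need g' = 2⊕2 = 0. Options: 15−3→G=1, 15−5→G=0, 15−6→G=0. Hits: 2.
Stack B: need g' = 0⊕2 = 2. Options: 18−1→G=1, 18−5→G=1, 18−7→G=1, 18−9→G=1. Hits: 0.

2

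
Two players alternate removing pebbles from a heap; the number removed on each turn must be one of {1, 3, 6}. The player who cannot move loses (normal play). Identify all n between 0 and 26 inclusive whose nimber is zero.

0, 2, 4, 9, 11, 13, 18, 20, 22

n :  0  1  2  3  4  5  6  7  8  9 10 11 12 13 14 15 16 17 18 19 20 21 22 23 24 25 26
G :  0  1  0  1  0  1  2  3  2  0  1  0  1  0  1  2  3  2  0  1  0  1  0  1  2  3  2
P-positions are exactly the n with G(n) = 0.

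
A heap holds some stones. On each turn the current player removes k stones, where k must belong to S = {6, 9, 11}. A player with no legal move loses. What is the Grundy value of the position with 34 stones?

0

n :  0  1  2  3  4  5  6  7  8  9 10 11 12 13 14 15 16 17 18 19 20 21 22 23 24 25 26 27 28 29 30 31 32 33 34
G :  0  0  0  0  0  0  1  1  1  1  1  1  2  2  2  2  2  0  0  0  0  0  0  1  1  1  1  1  1  2  2  2  2  2  0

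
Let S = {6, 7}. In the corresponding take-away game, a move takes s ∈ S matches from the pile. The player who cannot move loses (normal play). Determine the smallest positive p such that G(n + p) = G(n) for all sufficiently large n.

13

n :  0  1  2  3  4  5  6  7  8  9 10 11 12 13 14 15 16 17 18 19 20 21 22 23 24 25 26 27
G :  0  0  0  0  0  0  1  1  1  1  1  1  2  0  0  0  0  0  0  1  1  1  1  1  1  2  0  0
G(n+13) = G(n) holds for n = 0,…,6 (a full window of length max(S) = 7), so the sequence is purely periodic with period 13.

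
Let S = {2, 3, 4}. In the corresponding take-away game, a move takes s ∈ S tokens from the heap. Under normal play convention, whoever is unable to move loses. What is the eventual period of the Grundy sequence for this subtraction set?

6

G(0) = 0
G(1) = mex{} = 0
G(2) = mex{0} = 1
G(3) = mex{0,0} = 1
G(4) = mex{1,0,0} = 2
G(5) = mex{1,1,0} = 2
G(6) = mex{2,1,1} = 0
G(7) = mex{2,2,1} = 0
G(8) = mex{0,2,2} = 1
G(9) = mex{0,0,2} = 1
G(10) = mex{1,0,0} = 2
G(11) = mex{1,1,0} = 2
G(12) = mex{2,1,1} = 0
G(13) = mex{2,2,1} = 0
G(14) = mex{0,2,2} = 1
G(n+6) = G(n) holds for n = 0,…,3 (a full window of length max(S) = 4), so the sequence is purely periodic with period 6.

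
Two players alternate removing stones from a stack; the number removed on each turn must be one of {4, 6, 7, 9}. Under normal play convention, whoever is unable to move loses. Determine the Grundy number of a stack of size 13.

n :  0  1  2  3  4  5  6  7  8  9 10 11 12 13
G :  0  0  0  0  1  1  1  1  2  2  2  2  3  0

0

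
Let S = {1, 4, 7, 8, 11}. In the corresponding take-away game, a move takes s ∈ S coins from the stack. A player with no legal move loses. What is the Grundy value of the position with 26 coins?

G(0) = 0
G(1) = mex{0} = 1
G(2) = mex{1} = 0
G(3) = mex{0} = 1
G(4) = mex{1,0} = 2
G(5) = mex{2,1} = 0
G(6) = mex{0,0} = 1
G(7) = mex{1,1,0} = 2
G(8) = mex{2,2,1,0} = 3
G(9) = mex{3,0,0,1} = 2
G(10) = mex{2,1,1,0} = 3
G(11) = mex{3,2,2,1,0} = 4
G(12) = mex{4,3,0,2,1} = 5
G(13) = mex{5,2,1,0,0} = 3
G(14) = mex{3,3,2,1,1} = 0
G(15) = mex{0,4,3,2,2} = 1
G(16) = mex{1,5,2,3,0} = 4
G(17) = mex{4,3,3,2,1} = 0
G(18) = mex{0,0,4,3,2} = 1
G(19) = mex{1,1,5,4,3} = 0
G(20) = mex{0,4,3,5,2} = 1
G(21) = mex{1,0,0,3,3} = 2
G(22) = mex{2,1,1,0,4} = 3
G(23) = mex{3,0,4,1,5} = 2
G(24) = mex{2,1,0,4,3} = 5
G(25) = mex{5,2,1,0,0} = 3
G(26) = mex{3,3,0,1,1} = 2

2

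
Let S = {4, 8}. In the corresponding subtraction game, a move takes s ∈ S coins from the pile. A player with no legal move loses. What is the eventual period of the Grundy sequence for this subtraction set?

n :  0  1  2  3  4  5  6  7  8  9 10 11 12 13 14 15 16 17 18 19 20 21 22 23 24 25
G :  0  0  0  0  1  1  1  1  2  2  2  2  0  0  0  0  1  1  1  1  2  2  2  2  0  0
G(n+12) = G(n) holds for n = 0,…,7 (a full window of length max(S) = 8), so the sequence is purely periodic with period 12.

12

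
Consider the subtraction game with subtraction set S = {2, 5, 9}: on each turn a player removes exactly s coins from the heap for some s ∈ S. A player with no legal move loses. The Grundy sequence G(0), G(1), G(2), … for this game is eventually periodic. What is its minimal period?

n :  0  1  2  3  4  5  6  7  8  9 10 11 12 13 14 15 16 17
G :  0  0  1  1  0  2  1  0  0  1  1  0  2  1  0  0  1  1
G(n+7) = G(n) holds for n = 0,…,8 (a full window of length max(S) = 9), so the sequence is purely periodic with period 7.

7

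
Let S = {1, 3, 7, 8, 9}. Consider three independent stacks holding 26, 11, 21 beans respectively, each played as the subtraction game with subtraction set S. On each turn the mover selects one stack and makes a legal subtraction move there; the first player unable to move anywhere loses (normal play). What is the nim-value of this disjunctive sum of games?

0

All stacks use S = {1, 3, 7, 8, 9}:
G(0) = 0
G(1) = mex{0} = 1
G(2) = mex{1} = 0
G(3) = mex{0,0} = 1
G(4) = mex{1,1} = 0
G(5) = mex{0,0} = 1
G(6) = mex{1,1} = 0
G(7) = mex{0,0,0} = 1
G(8) = mex{1,1,1,0} = 2
G(9) = mex{2,0,0,1,0} = 3
G(10) = mex{3,1,1,0,1} = 2
G(11) = mex{2,2,0,1,0} = 3
G(12) = mex{3,3,1,0,1} = 2
G(13) = mex{2,2,0,1,0} = 3
G(14) = mex{3,3,1,0,1} = 2
G(15) = mex{2,2,2,1,0} = 3
G(16) = mex{3,3,3,2,1} = 0
G(17) = mex{0,2,2,3,2} = 1
G(18) = mex{1,3,3,2,3} = 0
G(19) = mex{0,0,2,3,2} = 1
G(20) = mex{1,1,3,2,3} = 0
G(21) = mex{0,0,2,3,2} = 1
G(22) = mex{1,1,3,2,3} = 0
G(23) = mex{0,0,0,3,2} = 1
G(24) = mex{1,1,1,0,3} = 2
G(25) = mex{2,0,0,1,0} = 3
G(26) = mex{3,1,1,0,1} = 2
Stack A: G(26) = 2.
Stack B: G(11) = 3.
Stack C: G(21) = 1.
Combined Grundy value = 2 ⊕ 3 ⊕ 1 = 0.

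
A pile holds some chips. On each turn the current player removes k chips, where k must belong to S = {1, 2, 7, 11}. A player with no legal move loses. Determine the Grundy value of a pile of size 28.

n :  0  1  2  3  4  5  6  7  8  9 10 11 12 13 14 15 16 17 18 19 20 21 22 23 24 25 26 27 28
G :  0  1  2  0  1  2  0  1  2  0  1  2  0  1  2  0  1  2  0  1  2  0  1  2  0  1  2  0  1

1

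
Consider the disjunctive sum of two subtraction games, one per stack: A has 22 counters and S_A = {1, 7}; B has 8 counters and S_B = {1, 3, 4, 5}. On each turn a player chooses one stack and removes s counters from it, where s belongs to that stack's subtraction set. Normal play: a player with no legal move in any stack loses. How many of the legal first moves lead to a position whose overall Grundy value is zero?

Stack A, S = {1, 7}:
G(0) = 0
G(1) = mex{0} = 1
G(2) = mex{1} = 0
G(3) = mex{0} = 1
G(4) = mex{1} = 0
G(5) = mex{0} = 1
G(6) = mex{1} = 0
G(7) = mex{0,0} = 1
G(8) = mex{1,1} = 0
G(9) = mex{0,0} = 1
G(10) = mex{1,1} = 0
G(11) = mex{0,0} = 1
G(12) = mex{1,1} = 0
G(13) = mex{0,0} = 1
G(14) = mex{1,1} = 0
G(15) = mex{0,0} = 1
G(16) = mex{1,1} = 0
G(17) = mex{0,0} = 1
G(18) = mex{1,1} = 0
G(19) = mex{0,0} = 1
G(20) = mex{1,1} = 0
G(21) = mex{0,0} = 1
G(22) = mex{1,1} = 0
G_A(22) = 0.
Stack B, S = {1, 3, 4, 5}:
G(0) = 0
G(1) = mex{0} = 1
G(2) = mex{1} = 0
G(3) = mex{0,0} = 1
G(4) = mex{1,1,0} = 2
G(5) = mex{2,0,1,0} = 3
G(6) = mex{3,1,0,1} = 2
G(7) = mex{2,2,1,0} = 3
G(8) = mex{3,3,2,1} = 0
G_B(8) = 0.
Combined Grundy value = 0 ⊕ 0 = 0.
A winning move leaves total XOR = 0, i.e. changes one component's Grundy value g to g ⊕ X where X is the current total.
Stack A: target g' = 0⊕0 = 0, but every legal move changes the Grundy value (mex property), so 0 moves.
Stack B: target g' = 0⊕0 = 0, but every legal move changes the Grundy value (mex property), so 0 moves.

0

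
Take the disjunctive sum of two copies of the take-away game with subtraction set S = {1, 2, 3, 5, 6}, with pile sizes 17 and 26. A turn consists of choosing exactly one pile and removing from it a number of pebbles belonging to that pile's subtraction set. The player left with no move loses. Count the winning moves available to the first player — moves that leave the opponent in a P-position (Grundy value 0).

3

All piles use S = {1, 2, 3, 5, 6}:
n :  0  1  2  3  4  5  6  7  8  9 10 11 12 13 14 15 16 17 18 19 20 21 22 23 24 25 26
G :  0  1  2  3  0  1  2  3  0  1  2  3  0  1  2  3  0  1  2  3  0  1  2  3  0  1  2
Pile A: G(17) = 1.
Pile B: G(26) = 2.
Combined Grundy value = 1 ⊕ 2 = 3.
A winning move leaves total XOR = 0, i.e. changes one component's Grundy value g to g ⊕ X where X is the current total.
Pile A: need g' = 1⊕3 = 2. Options: 17−1→G=0, 17−2→G=3, 17−3→G=2, 17−5→G=0, 17−6→G=3. Hits: 1.
Pile B: need g' = 2⊕3 = 1. Options: 26−1→G=1, 26−2→G=0, 26−3→G=3, 26−5→G=1, 26−6→G=0. Hits: 2.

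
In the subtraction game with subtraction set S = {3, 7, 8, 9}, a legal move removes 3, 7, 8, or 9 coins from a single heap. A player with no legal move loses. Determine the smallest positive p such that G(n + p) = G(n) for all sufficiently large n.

n :  0  1  2  3  4  5  6  7  8  9 10 11 12 13 14 15 16 17 18 19 20 21 22 23 24 25 26 27 28 29 30 31 32 33
G :  0  0  0  1  1  1  0  2  2  1  3  3  0  2  4  1  0  0  0  1  1  1  0  2  2  1  3  3  0  2  4  1  0  0
G(n+16) = G(n) holds for n = 0,…,8 (a full window of length max(S) = 9), so the sequence is purely periodic with period 16.

16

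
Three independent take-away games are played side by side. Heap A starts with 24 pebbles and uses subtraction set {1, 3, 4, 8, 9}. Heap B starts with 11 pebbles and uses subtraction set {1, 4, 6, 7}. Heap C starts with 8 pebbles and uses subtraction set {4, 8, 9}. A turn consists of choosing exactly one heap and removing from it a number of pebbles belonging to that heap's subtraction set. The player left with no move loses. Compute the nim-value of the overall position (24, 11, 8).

Heap A, S = {1, 3, 4, 8, 9}:
G(0) = 0
G(1) = mex{0} = 1
G(2) = mex{1} = 0
G(3) = mex{0,0} = 1
G(4) = mex{1,1,0} = 2
G(5) = mex{2,0,1} = 3
G(6) = mex{3,1,0} = 2
G(7) = mex{2,2,1} = 0
G(8) = mex{0,3,2,0} = 1
G(9) = mex{1,2,3,1,0} = 4
G(10) = mex{4,0,2,0,1} = 3
G(11) = mex{3,1,0,1,0} = 2
G(12) = mex{2,4,1,2,1} = 0
G(13) = mex{0,3,4,3,2} = 1
G(14) = mex{1,2,3,2,3} = 0
G(15) = mex{0,0,2,0,2} = 1
G(16) = mex{1,1,0,1,0} = 2
G(17) = mex{2,0,1,4,1} = 3
G(18) = mex{3,1,0,3,4} = 2
G(19) = mex{2,2,1,2,3} = 0
G(20) = mex{0,3,2,0,2} = 1
G(21) = mex{1,2,3,1,0} = 4
G(22) = mex{4,0,2,0,1} = 3
G(23) = mex{3,1,0,1,0} = 2
G(24) = mex{2,4,1,2,1} = 0
G_A(24) = 0.
Heap B, S = {1, 4, 6, 7}:
G(0) = 0
G(1) = mex{0} = 1
G(2) = mex{1} = 0
G(3) = mex{0} = 1
G(4) = mex{1,0} = 2
G(5) = mex{2,1} = 0
G(6) = mex{0,0,0} = 1
G(7) = mex{1,1,1,0} = 2
G(8) = mex{2,2,0,1} = 3
G(9) = mex{3,0,1,0} = 2
G(10) = mex{2,1,2,1} = 0
G(11) = mex{0,2,0,2} = 1
G_B(11) = 1.
Heap C, S = {4, 8, 9}:
G(0) = 0
G(1) = mex{} = 0
G(2) = mex{} = 0
G(3) = mex{} = 0
G(4) = mex{0} = 1
G(5) = mex{0} = 1
G(6) = mex{0} = 1
G(7) = mex{0} = 1
G(8) = mex{1,0} = 2
G_C(8) = 2.
Combined Grundy value = 0 ⊕ 1 ⊕ 2 = 3.

3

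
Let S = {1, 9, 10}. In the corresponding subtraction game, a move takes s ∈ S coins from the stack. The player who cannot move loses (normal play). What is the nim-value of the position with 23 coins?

0

G(0) = 0
G(1) = mex{0} = 1
G(2) = mex{1} = 0
G(3) = mex{0} = 1
G(4) = mex{1} = 0
G(5) = mex{0} = 1
G(6) = mex{1} = 0
G(7) = mex{0} = 1
G(8) = mex{1} = 0
G(9) = mex{0,0} = 1
G(10) = mex{1,1,0} = 2
G(11) = mex{2,0,1} = 3
G(12) = mex{3,1,0} = 2
G(13) = mex{2,0,1} = 3
G(14) = mex{3,1,0} = 2
G(15) = mex{2,0,1} = 3
G(16) = mex{3,1,0} = 2
G(17) = mex{2,0,1} = 3
G(18) = mex{3,1,0} = 2
G(19) = mex{2,2,1} = 0
G(20) = mex{0,3,2} = 1
G(21) = mex{1,2,3} = 0
G(22) = mex{0,3,2} = 1
G(23) = mex{1,2,3} = 0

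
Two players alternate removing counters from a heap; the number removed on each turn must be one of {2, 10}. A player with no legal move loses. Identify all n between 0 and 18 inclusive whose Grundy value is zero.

0, 1, 4, 5, 8, 9, 12, 13, 16, 17

n :  0  1  2  3  4  5  6  7  8  9 10 11 12 13 14 15 16 17 18
G :  0  0  1  1  0  0  1  1  0  0  1  1  0  0  1  1  0  0  1
P-positions are exactly the n with G(n) = 0.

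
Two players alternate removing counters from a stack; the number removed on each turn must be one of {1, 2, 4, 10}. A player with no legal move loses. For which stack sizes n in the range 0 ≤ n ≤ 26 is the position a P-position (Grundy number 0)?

G(0) = 0
G(1) = mex{0} = 1
G(2) = mex{1,0} = 2
G(3) = mex{2,1} = 0
G(4) = mex{0,2,0} = 1
G(5) = mex{1,0,1} = 2
G(6) = mex{2,1,2} = 0
G(7) = mex{0,2,0} = 1
G(8) = mex{1,0,1} = 2
G(9) = mex{2,1,2} = 0
G(10) = mex{0,2,0,0} = 1
G(11) = mex{1,0,1,1} = 2
G(12) = mex{2,1,2,2} = 0
G(13) = mex{0,2,0,0} = 1
G(14) = mex{1,0,1,1} = 2
G(15) = mex{2,1,2,2} = 0
G(16) = mex{0,2,0,0} = 1
G(17) = mex{1,0,1,1} = 2
G(18) = mex{2,1,2,2} = 0
G(19) = mex{0,2,0,0} = 1
G(20) = mex{1,0,1,1} = 2
G(21) = mex{2,1,2,2} = 0
G(22) = mex{0,2,0,0} = 1
G(23) = mex{1,0,1,1} = 2
G(24) = mex{2,1,2,2} = 0
G(25) = mex{0,2,0,0} = 1
G(26) = mex{1,0,1,1} = 2
P-positions are exactly the n with G(n) = 0.

0, 3, 6, 9, 12, 15, 18, 21, 24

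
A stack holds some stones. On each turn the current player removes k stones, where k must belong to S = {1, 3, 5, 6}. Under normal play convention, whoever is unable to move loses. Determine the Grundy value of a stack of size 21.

G(0) = 0
G(1) = mex{0} = 1
G(2) = mex{1} = 0
G(3) = mex{0,0} = 1
G(4) = mex{1,1} = 0
G(5) = mex{0,0,0} = 1
G(6) = mex{1,1,1,0} = 2
G(7) = mex{2,0,0,1} = 3
G(8) = mex{3,1,1,0} = 2
G(9) = mex{2,2,0,1} = 3
G(10) = mex{3,3,1,0} = 2
G(11) = mex{2,2,2,1} = 0
G(12) = mex{0,3,3,2} = 1
G(13) = mex{1,2,2,3} = 0
G(14) = mex{0,0,3,2} = 1
G(15) = mex{1,1,2,3} = 0
G(16) = mex{0,0,0,2} = 1
G(17) = mex{1,1,1,0} = 2
G(18) = mex{2,0,0,1} = 3
G(19) = mex{3,1,1,0} = 2
G(20) = mex{2,2,0,1} = 3
G(21) = mex{3,3,1,0} = 2

2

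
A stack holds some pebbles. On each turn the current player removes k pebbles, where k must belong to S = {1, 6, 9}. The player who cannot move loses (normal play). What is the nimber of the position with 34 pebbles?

n :  0  1  2  3  4  5  6  7  8  9 10 11 12 13 14 15 16 17 18 19 20 21 22 23 24 25 26 27 28 29 30 31 32 33 34
G :  0  1  0  1  0  1  2  0  1  2  3  2  0  1  0  1  2  0  1  0  1  2  0  1  0  1  2  0  1  0  1  2  0  1  0

0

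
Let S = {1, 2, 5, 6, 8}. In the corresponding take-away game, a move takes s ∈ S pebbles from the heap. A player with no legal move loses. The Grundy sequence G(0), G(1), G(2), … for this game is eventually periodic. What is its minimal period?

G(0) = 0
G(1) = mex{0} = 1
G(2) = mex{1,0} = 2
G(3) = mex{2,1} = 0
G(4) = mex{0,2} = 1
G(5) = mex{1,0,0} = 2
G(6) = mex{2,1,1,0} = 3
G(7) = mex{3,2,2,1} = 0
G(8) = mex{0,3,0,2,0} = 1
G(9) = mex{1,0,1,0,1} = 2
G(10) = mex{2,1,2,1,2} = 0
G(11) = mex{0,2,3,2,0} = 1
G(12) = mex{1,0,0,3,1} = 2
G(13) = mex{2,1,1,0,2} = 3
G(14) = mex{3,2,2,1,3} = 0
G(15) = mex{0,3,0,2,0} = 1
G(16) = mex{1,0,1,0,1} = 2
G(n+7) = G(n) holds for n = 0,…,7 (a full window of length max(S) = 8), so the sequence is purely periodic with period 7.

7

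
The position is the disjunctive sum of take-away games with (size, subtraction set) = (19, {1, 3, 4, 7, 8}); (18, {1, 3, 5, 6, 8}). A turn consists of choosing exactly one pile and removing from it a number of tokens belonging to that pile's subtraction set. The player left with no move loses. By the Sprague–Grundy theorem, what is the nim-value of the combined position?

Pile A, S = {1, 3, 4, 7, 8}:
n :  0  1  2  3  4  5  6  7  8  9 10 11 12 13 14 15 16 17 18 19
G :  0  1  0  1  2  3  2  3  4  5  4  0  1  0  1  2  3  2  3  4
G_A(19) = 4.
Pile B, S = {1, 3, 5, 6, 8}:
G(0) = 0
G(1) = mex{0} = 1
G(2) = mex{1} = 0
G(3) = mex{0,0} = 1
G(4) = mex{1,1} = 0
G(5) = mex{0,0,0} = 1
G(6) = mex{1,1,1,0} = 2
G(7) = mex{2,0,0,1} = 3
G(8) = mex{3,1,1,0,0} = 2
G(9) = mex{2,2,0,1,1} = 3
G(10) = mex{3,3,1,0,0} = 2
G(11) = mex{2,2,2,1,1} = 0
G(12) = mex{0,3,3,2,0} = 1
G(13) = mex{1,2,2,3,1} = 0
G(14) = mex{0,0,3,2,2} = 1
G(15) = mex{1,1,2,3,3} = 0
G(16) = mex{0,0,0,2,2} = 1
G(17) = mex{1,1,1,0,3} = 2
G(18) = mex{2,0,0,1,2} = 3
G_B(18) = 3.
Combined Grundy value = 4 ⊕ 3 = 7.

7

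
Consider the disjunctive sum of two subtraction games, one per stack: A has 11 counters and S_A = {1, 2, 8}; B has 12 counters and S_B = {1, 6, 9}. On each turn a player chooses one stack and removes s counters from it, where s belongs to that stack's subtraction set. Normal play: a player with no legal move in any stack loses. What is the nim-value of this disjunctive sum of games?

Stack A, S = {1, 2, 8}:
G(0) = 0
G(1) = mex{0} = 1
G(2) = mex{1,0} = 2
G(3) = mex{2,1} = 0
G(4) = mex{0,2} = 1
G(5) = mex{1,0} = 2
G(6) = mex{2,1} = 0
G(7) = mex{0,2} = 1
G(8) = mex{1,0,0} = 2
G(9) = mex{2,1,1} = 0
G(10) = mex{0,2,2} = 1
G(11) = mex{1,0,0} = 2
G_A(11) = 2.
Stack B, S = {1, 6, 9}:
n :  0  1  2  3  4  5  6  7  8  9 10 11 12
G :  0  1  0  1  0  1  2  0  1  2  3  2  0
G_B(12) = 0.
Combined Grundy value = 2 ⊕ 0 = 2.

2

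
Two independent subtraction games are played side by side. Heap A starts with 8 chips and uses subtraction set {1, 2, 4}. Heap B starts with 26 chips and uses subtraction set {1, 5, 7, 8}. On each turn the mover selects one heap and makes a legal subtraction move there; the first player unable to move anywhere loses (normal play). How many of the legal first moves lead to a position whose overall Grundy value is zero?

Heap A, S = {1, 2, 4}:
G(0) = 0
G(1) = mex{0} = 1
G(2) = mex{1,0} = 2
G(3) = mex{2,1} = 0
G(4) = mex{0,2,0} = 1
G(5) = mex{1,0,1} = 2
G(6) = mex{2,1,2} = 0
G(7) = mex{0,2,0} = 1
G(8) = mex{1,0,1} = 2
G_A(8) = 2.
Heap B, S = {1, 5, 7, 8}:
G(0) = 0
G(1) = mex{0} = 1
G(2) = mex{1} = 0
G(3) = mex{0} = 1
G(4) = mex{1} = 0
G(5) = mex{0,0} = 1
G(6) = mex{1,1} = 0
G(7) = mex{0,0,0} = 1
G(8) = mex{1,1,1,0} = 2
G(9) = mex{2,0,0,1} = 3
G(10) = mex{3,1,1,0} = 2
G(11) = mex{2,0,0,1} = 3
G(12) = mex{3,1,1,0} = 2
G(13) = mex{2,2,0,1} = 3
G(14) = mex{3,3,1,0} = 2
G(15) = mex{2,2,2,1} = 0
G(16) = mex{0,3,3,2} = 1
G(17) = mex{1,2,2,3} = 0
G(18) = mex{0,3,3,2} = 1
G(19) = mex{1,2,2,3} = 0
G(20) = mex{0,0,3,2} = 1
G(21) = mex{1,1,2,3} = 0
G(22) = mex{0,0,0,2} = 1
G(23) = mex{1,1,1,0} = 2
G(24) = mex{2,0,0,1} = 3
G(25) = mex{3,1,1,0} = 2
G(26) = mex{2,0,0,1} = 3
G_B(26) = 3.
Combined Grundy value = 2 ⊕ 3 = 1.
A winning move leaves total XOR = 0, i.e. changes one component's Grundy value g to g ⊕ X where X is the current total.
Heap A: need g' = 2⊕1 = 3. Options: 8−1→G=1, 8−2→G=0, 8−4→G=1. Hits: 0.
Heap B: need g' = 3⊕1 = 2. Options: 26−1→G=2, 26−5→G=0, 26−7→G=0, 26−8→G=1. Hits: 1.

1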